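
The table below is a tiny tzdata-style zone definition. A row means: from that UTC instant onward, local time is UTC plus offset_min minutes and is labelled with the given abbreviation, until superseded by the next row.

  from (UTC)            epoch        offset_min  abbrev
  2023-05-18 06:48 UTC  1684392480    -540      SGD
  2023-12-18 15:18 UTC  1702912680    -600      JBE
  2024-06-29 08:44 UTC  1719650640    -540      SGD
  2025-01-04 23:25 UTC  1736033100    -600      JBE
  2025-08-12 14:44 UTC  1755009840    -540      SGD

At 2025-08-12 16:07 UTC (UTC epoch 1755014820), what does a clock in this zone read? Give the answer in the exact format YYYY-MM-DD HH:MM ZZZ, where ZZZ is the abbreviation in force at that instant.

Query: 2025-08-12 16:07 UTC
Rule 5/5 (SGD, -09:00): 2025-08-12 14:44 UTC ≤ query < +∞
16·60 + 7 - 540 = 427 min
427 = 0·1440 + 427; 427 = 7·60 + 7 → 07:07, same day
→ 2025-08-12 07:07 SGD

2025-08-12 07:07 SGD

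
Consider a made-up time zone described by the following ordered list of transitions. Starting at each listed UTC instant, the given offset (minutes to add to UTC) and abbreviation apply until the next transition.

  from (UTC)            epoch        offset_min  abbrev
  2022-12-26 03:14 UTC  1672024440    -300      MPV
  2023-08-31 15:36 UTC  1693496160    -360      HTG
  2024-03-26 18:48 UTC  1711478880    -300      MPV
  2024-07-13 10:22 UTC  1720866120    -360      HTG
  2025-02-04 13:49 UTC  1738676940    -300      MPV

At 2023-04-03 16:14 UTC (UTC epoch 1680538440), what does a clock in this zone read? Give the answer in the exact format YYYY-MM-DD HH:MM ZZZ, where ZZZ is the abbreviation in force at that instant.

Query: 2023-04-03 16:14 UTC
Rule 1/5 (MPV, -05:00): 2022-12-26 03:14 UTC ≤ query < 2023-08-31 15:36 UTC
16·60 + 14 - 300 = 674 min
674 = 0·1440 + 674; 674 = 11·60 + 14 → 11:14, same day
→ 2023-04-03 11:14 MPV

2023-04-03 11:14 MPV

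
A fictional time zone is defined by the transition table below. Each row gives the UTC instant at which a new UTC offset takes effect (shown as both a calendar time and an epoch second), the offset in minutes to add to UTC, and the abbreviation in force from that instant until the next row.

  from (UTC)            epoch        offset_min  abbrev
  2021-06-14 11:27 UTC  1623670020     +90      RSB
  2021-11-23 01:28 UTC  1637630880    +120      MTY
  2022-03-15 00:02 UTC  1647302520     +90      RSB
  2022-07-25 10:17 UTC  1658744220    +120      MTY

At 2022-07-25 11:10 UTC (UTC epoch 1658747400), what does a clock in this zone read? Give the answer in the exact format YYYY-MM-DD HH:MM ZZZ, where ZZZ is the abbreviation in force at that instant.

Query: 2022-07-25 11:10 UTC
Rule 4/4 (MTY, +02:00): 2022-07-25 10:17 UTC ≤ query < +∞
11·60 + 10 + 120 = 790 min
790 = 0·1440 + 790; 790 = 13·60 + 10 → 13:10, same day
→ 2022-07-25 13:10 MTY

2022-07-25 13:10 MTY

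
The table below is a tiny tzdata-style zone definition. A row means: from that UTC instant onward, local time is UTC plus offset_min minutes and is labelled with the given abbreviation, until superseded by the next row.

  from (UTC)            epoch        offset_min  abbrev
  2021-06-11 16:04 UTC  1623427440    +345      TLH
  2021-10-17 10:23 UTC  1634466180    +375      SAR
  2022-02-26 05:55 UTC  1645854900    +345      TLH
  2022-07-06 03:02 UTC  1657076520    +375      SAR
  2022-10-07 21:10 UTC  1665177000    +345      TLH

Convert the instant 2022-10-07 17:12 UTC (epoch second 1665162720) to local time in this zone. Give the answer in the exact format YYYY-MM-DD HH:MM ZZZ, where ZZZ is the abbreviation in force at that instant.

2022-10-07 23:27 SAR

Query: 2022-10-07 17:12 UTC
Rule 4/5 (SAR, +06:15): 2022-07-06 03:02 UTC ≤ query < 2022-10-07 21:10 UTC
17·60 + 12 + 375 = 1407 min
1407 = 0·1440 + 1407; 1407 = 23·60 + 27 → 23:27, same day
→ 2022-10-07 23:27 SAR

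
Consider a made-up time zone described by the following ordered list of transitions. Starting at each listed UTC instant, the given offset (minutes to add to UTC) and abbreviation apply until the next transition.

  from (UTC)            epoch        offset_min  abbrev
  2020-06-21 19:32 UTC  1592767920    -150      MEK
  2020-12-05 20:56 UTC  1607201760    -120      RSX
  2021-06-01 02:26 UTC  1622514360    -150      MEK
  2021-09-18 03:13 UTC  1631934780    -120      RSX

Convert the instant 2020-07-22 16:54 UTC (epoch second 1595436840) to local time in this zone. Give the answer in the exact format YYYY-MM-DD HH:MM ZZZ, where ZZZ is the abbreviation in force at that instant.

2020-07-22 14:24 MEK

Query: 2020-07-22 16:54 UTC
Rule 1/4 (MEK, -02:30): 2020-06-21 19:32 UTC ≤ query < 2020-12-05 20:56 UTC
16·60 + 54 - 150 = 864 min
864 = 0·1440 + 864; 864 = 14·60 + 24 → 14:24, same day
→ 2020-07-22 14:24 MEK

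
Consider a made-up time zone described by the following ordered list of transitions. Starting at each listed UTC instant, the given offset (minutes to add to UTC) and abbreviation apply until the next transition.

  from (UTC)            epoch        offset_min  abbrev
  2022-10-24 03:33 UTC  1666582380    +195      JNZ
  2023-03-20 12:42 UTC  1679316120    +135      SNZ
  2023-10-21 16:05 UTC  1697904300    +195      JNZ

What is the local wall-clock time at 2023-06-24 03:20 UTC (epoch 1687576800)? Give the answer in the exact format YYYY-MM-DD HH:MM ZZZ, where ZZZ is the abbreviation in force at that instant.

2023-06-24 05:35 SNZ

Query: 2023-06-24 03:20 UTC
Rule 2/3 (SNZ, +02:15): 2023-03-20 12:42 UTC ≤ query < 2023-10-21 16:05 UTC
3·60 + 20 + 135 = 335 min
335 = 0·1440 + 335; 335 = 5·60 + 35 → 05:35, same day
→ 2023-06-24 05:35 SNZ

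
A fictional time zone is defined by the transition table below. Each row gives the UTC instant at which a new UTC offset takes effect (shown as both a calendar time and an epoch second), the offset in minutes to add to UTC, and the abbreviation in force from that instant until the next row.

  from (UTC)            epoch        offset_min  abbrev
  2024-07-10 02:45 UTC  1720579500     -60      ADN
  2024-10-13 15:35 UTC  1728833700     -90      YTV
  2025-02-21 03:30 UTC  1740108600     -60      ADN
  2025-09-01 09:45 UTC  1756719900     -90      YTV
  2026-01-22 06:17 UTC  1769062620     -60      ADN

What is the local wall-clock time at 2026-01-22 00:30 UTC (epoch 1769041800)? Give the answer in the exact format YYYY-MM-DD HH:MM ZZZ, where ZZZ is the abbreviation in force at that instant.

2026-01-21 23:00 YTV

Query: 2026-01-22 00:30 UTC
Rule 4/5 (YTV, -01:30): 2025-09-01 09:45 UTC ≤ query < 2026-01-22 06:17 UTC
0·60 + 30 - 90 = -60 min
-60 = -1·1440 + 1380; 1380 = 23·60 + 0 → 23:00, 2026-01-22 - 1 day = 2026-01-21
→ 2026-01-21 23:00 YTV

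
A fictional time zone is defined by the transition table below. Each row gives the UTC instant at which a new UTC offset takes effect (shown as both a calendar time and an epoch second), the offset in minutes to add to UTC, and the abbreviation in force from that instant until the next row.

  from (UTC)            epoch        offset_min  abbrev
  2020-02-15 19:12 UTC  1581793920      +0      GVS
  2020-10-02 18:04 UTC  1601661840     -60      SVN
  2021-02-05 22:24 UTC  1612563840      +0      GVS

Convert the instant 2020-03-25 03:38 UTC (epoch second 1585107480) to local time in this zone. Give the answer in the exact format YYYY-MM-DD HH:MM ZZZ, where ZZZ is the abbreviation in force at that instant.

Query: 2020-03-25 03:38 UTC
Rule 1/3 (GVS, +00:00): 2020-02-15 19:12 UTC ≤ query < 2020-10-02 18:04 UTC
3·60 + 38 + 0 = 218 min
218 = 0·1440 + 218; 218 = 3·60 + 38 → 03:38, same day
→ 2020-03-25 03:38 GVS

2020-03-25 03:38 GVS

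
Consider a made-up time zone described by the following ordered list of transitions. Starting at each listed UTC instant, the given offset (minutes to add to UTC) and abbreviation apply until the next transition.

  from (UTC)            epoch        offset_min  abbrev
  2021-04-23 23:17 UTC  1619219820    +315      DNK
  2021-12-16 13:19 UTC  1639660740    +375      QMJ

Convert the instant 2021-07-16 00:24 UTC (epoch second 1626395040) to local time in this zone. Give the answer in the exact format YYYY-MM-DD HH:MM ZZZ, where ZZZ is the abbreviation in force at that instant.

Query: 2021-07-16 00:24 UTC
Rule 1/2 (DNK, +05:15): 2021-04-23 23:17 UTC ≤ query < 2021-12-16 13:19 UTC
0·60 + 24 + 315 = 339 min
339 = 0·1440 + 339; 339 = 5·60 + 39 → 05:39, same day
→ 2021-07-16 05:39 DNK

2021-07-16 05:39 DNK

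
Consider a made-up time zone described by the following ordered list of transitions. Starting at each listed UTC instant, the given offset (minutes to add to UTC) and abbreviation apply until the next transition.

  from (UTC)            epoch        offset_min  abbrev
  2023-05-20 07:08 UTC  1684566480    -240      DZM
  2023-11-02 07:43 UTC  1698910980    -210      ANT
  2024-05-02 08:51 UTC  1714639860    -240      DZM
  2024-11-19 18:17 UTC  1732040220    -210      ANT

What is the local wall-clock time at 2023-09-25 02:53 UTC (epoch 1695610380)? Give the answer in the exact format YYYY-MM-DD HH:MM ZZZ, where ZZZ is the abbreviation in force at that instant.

2023-09-24 22:53 DZM

Query: 2023-09-25 02:53 UTC
Rule 1/4 (DZM, -04:00): 2023-05-20 07:08 UTC ≤ query < 2023-11-02 07:43 UTC
2·60 + 53 - 240 = -67 min
-67 = -1·1440 + 1373; 1373 = 22·60 + 53 → 22:53, 2023-09-25 - 1 day = 2023-09-24
→ 2023-09-24 22:53 DZM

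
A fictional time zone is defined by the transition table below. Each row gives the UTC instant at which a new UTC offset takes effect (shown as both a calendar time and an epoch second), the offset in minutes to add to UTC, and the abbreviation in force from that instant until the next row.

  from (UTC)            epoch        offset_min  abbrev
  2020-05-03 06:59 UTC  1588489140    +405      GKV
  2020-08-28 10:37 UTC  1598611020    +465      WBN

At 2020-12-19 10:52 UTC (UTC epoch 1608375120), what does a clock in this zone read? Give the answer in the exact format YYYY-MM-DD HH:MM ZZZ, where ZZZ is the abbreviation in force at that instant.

Query: 2020-12-19 10:52 UTC
Rule 2/2 (WBN, +07:45): 2020-08-28 10:37 UTC ≤ query < +∞
10·60 + 52 + 465 = 1117 min
1117 = 0·1440 + 1117; 1117 = 18·60 + 37 → 18:37, same day
→ 2020-12-19 18:37 WBN

2020-12-19 18:37 WBN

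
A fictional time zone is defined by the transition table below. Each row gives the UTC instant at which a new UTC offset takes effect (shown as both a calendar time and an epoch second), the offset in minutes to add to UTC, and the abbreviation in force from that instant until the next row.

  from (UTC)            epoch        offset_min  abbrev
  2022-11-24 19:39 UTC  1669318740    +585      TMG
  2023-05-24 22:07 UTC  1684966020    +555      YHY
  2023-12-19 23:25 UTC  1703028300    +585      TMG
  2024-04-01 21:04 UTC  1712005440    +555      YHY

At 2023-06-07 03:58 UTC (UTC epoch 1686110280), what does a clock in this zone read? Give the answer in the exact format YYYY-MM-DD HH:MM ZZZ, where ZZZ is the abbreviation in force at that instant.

Query: 2023-06-07 03:58 UTC
Rule 2/4 (YHY, +09:15): 2023-05-24 22:07 UTC ≤ query < 2023-12-19 23:25 UTC
3·60 + 58 + 555 = 793 min
793 = 0·1440 + 793; 793 = 13·60 + 13 → 13:13, same day
→ 2023-06-07 13:13 YHY

2023-06-07 13:13 YHY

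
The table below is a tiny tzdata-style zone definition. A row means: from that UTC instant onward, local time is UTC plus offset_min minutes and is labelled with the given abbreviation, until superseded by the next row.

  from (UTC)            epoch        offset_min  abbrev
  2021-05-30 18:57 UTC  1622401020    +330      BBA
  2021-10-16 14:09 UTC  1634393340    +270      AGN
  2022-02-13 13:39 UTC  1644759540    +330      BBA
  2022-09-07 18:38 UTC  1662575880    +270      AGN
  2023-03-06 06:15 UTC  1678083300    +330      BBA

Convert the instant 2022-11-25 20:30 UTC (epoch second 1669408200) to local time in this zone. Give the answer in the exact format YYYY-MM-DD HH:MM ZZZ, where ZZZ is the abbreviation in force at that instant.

2022-11-26 01:00 AGN

Query: 2022-11-25 20:30 UTC
Rule 4/5 (AGN, +04:30): 2022-09-07 18:38 UTC ≤ query < 2023-03-06 06:15 UTC
20·60 + 30 + 270 = 1500 min
1500 = 1·1440 + 60; 60 = 1·60 + 0 → 01:00, 2022-11-25 + 1 day = 2022-11-26
→ 2022-11-26 01:00 AGN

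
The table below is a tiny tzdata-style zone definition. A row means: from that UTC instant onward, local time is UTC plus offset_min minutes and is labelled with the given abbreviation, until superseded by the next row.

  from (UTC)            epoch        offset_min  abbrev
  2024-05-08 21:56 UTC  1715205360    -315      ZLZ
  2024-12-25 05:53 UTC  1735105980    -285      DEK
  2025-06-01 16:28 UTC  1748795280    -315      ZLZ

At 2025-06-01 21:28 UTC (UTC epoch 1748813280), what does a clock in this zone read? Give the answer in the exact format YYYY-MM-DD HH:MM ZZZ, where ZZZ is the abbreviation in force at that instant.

Query: 2025-06-01 21:28 UTC
Rule 3/3 (ZLZ, -05:15): 2025-06-01 16:28 UTC ≤ query < +∞
21·60 + 28 - 315 = 973 min
973 = 0·1440 + 973; 973 = 16·60 + 13 → 16:13, same day
→ 2025-06-01 16:13 ZLZ

2025-06-01 16:13 ZLZ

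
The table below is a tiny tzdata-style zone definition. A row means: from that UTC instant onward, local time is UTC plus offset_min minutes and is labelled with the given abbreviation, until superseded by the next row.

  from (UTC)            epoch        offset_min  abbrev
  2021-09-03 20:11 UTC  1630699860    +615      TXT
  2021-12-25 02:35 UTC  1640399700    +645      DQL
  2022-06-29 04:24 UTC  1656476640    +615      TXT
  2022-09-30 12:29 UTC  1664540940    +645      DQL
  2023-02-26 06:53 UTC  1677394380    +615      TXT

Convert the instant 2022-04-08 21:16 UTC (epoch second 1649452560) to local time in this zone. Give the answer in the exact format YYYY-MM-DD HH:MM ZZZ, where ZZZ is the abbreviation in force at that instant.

2022-04-09 08:01 DQL

Query: 2022-04-08 21:16 UTC
Rule 2/5 (DQL, +10:45): 2021-12-25 02:35 UTC ≤ query < 2022-06-29 04:24 UTC
21·60 + 16 + 645 = 1921 min
1921 = 1·1440 + 481; 481 = 8·60 + 1 → 08:01, 2022-04-08 + 1 day = 2022-04-09
→ 2022-04-09 08:01 DQL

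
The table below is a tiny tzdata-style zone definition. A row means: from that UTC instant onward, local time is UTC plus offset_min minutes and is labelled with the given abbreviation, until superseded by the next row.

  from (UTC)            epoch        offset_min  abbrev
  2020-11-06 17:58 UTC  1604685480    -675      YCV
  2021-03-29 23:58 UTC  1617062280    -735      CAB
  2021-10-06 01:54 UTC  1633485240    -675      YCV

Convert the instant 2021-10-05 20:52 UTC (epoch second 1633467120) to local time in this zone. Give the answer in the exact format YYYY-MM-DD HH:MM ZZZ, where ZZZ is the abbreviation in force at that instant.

Query: 2021-10-05 20:52 UTC
Rule 2/3 (CAB, -12:15): 2021-03-29 23:58 UTC ≤ query < 2021-10-06 01:54 UTC
20·60 + 52 - 735 = 517 min
517 = 0·1440 + 517; 517 = 8·60 + 37 → 08:37, same day
→ 2021-10-05 08:37 CAB

2021-10-05 08:37 CAB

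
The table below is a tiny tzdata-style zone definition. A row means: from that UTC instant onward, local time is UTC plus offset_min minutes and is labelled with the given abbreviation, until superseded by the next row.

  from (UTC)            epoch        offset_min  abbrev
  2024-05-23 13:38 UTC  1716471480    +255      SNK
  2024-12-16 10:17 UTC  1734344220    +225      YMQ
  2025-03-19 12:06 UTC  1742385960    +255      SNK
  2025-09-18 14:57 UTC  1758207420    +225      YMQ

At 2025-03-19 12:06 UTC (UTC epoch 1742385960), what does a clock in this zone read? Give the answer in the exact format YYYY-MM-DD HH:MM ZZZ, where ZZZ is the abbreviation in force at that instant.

Query: 2025-03-19 12:06 UTC
Rule 3/4 (SNK, +04:15): 2025-03-19 12:06 UTC ≤ query < 2025-09-18 14:57 UTC
12·60 + 6 + 255 = 981 min
981 = 0·1440 + 981; 981 = 16·60 + 21 → 16:21, same day
→ 2025-03-19 16:21 SNK

2025-03-19 16:21 SNK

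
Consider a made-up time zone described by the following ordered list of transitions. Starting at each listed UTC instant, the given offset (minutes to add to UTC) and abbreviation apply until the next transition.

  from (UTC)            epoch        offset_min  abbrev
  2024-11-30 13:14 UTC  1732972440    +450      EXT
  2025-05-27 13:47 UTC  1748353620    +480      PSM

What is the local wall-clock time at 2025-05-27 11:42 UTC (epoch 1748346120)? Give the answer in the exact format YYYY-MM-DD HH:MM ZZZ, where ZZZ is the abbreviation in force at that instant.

Query: 2025-05-27 11:42 UTC
Rule 1/2 (EXT, +07:30): 2024-11-30 13:14 UTC ≤ query < 2025-05-27 13:47 UTC
11·60 + 42 + 450 = 1152 min
1152 = 0·1440 + 1152; 1152 = 19·60 + 12 → 19:12, same day
→ 2025-05-27 19:12 EXT

2025-05-27 19:12 EXT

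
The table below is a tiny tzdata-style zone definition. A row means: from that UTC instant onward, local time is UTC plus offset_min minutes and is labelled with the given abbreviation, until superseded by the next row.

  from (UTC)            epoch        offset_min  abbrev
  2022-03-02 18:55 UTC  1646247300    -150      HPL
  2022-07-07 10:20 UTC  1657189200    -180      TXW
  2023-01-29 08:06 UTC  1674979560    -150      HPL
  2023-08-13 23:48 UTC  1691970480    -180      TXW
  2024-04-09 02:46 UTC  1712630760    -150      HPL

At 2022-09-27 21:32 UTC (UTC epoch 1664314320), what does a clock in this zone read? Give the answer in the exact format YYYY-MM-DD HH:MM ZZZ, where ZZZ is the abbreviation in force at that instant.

2022-09-27 18:32 TXW

Query: 2022-09-27 21:32 UTC
Rule 2/5 (TXW, -03:00): 2022-07-07 10:20 UTC ≤ query < 2023-01-29 08:06 UTC
21·60 + 32 - 180 = 1112 min
1112 = 0·1440 + 1112; 1112 = 18·60 + 32 → 18:32, same day
→ 2022-09-27 18:32 TXW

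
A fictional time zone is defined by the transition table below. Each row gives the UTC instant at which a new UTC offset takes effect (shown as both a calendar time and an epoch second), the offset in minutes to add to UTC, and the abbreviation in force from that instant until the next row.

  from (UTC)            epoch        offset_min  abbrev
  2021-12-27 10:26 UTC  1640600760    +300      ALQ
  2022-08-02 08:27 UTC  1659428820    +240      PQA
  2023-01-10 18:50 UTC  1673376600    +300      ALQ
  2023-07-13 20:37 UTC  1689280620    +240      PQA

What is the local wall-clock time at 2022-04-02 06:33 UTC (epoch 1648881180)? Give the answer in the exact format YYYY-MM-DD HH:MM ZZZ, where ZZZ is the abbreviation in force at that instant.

Query: 2022-04-02 06:33 UTC
Rule 1/4 (ALQ, +05:00): 2021-12-27 10:26 UTC ≤ query < 2022-08-02 08:27 UTC
6·60 + 33 + 300 = 693 min
693 = 0·1440 + 693; 693 = 11·60 + 33 → 11:33, same day
→ 2022-04-02 11:33 ALQ

2022-04-02 11:33 ALQ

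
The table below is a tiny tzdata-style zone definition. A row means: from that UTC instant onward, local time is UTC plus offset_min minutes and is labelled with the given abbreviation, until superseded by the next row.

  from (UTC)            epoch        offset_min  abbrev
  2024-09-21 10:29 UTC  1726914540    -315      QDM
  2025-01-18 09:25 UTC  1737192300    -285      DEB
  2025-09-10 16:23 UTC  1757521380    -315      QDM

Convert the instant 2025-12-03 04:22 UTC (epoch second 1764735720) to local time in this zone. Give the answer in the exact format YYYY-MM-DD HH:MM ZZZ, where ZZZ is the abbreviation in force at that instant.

Query: 2025-12-03 04:22 UTC
Rule 3/3 (QDM, -05:15): 2025-09-10 16:23 UTC ≤ query < +∞
4·60 + 22 - 315 = -53 min
-53 = -1·1440 + 1387; 1387 = 23·60 + 7 → 23:07, 2025-12-03 - 1 day = 2025-12-02
→ 2025-12-02 23:07 QDM

2025-12-02 23:07 QDM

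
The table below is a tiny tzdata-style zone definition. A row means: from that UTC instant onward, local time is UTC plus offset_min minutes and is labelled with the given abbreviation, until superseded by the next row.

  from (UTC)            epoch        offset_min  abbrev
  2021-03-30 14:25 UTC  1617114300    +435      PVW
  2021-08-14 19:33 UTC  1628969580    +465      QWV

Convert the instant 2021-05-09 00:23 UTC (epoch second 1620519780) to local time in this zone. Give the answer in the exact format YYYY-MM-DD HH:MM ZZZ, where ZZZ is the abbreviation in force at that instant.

2021-05-09 07:38 PVW

Query: 2021-05-09 00:23 UTC
Rule 1/2 (PVW, +07:15): 2021-03-30 14:25 UTC ≤ query < 2021-08-14 19:33 UTC
0·60 + 23 + 435 = 458 min
458 = 0·1440 + 458; 458 = 7·60 + 38 → 07:38, same day
→ 2021-05-09 07:38 PVW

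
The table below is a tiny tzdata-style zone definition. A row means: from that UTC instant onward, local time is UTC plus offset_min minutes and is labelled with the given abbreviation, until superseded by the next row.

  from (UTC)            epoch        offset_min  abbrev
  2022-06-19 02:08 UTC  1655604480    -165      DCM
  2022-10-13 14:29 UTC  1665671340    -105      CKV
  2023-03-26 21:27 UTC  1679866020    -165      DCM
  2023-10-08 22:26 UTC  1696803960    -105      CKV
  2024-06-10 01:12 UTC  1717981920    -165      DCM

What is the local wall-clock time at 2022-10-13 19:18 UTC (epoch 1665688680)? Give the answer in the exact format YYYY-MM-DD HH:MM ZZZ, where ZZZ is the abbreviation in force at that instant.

Query: 2022-10-13 19:18 UTC
Rule 2/5 (CKV, -01:45): 2022-10-13 14:29 UTC ≤ query < 2023-03-26 21:27 UTC
19·60 + 18 - 105 = 1053 min
1053 = 0·1440 + 1053; 1053 = 17·60 + 33 → 17:33, same day
→ 2022-10-13 17:33 CKV

2022-10-13 17:33 CKV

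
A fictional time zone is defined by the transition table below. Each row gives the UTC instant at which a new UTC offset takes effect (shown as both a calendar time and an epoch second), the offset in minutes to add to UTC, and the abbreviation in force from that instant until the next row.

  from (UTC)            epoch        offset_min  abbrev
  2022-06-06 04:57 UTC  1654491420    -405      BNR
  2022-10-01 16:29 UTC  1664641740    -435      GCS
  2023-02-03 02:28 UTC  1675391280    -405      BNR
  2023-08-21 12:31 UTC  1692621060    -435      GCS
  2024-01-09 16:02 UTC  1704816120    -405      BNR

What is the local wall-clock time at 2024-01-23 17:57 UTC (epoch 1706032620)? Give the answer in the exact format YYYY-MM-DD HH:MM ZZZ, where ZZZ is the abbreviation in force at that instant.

2024-01-23 11:12 BNR

Query: 2024-01-23 17:57 UTC
Rule 5/5 (BNR, -06:45): 2024-01-09 16:02 UTC ≤ query < +∞
17·60 + 57 - 405 = 672 min
672 = 0·1440 + 672; 672 = 11·60 + 12 → 11:12, same day
→ 2024-01-23 11:12 BNR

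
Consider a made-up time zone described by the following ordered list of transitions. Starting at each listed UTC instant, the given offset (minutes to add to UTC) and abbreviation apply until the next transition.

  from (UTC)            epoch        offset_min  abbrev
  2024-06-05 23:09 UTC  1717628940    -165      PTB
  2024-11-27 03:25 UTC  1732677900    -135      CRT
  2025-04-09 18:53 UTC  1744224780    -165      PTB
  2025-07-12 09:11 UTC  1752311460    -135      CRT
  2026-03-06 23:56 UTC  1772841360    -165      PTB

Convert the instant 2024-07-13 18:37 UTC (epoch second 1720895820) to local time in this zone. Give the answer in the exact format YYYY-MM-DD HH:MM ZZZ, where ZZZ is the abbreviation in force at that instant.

Query: 2024-07-13 18:37 UTC
Rule 1/5 (PTB, -02:45): 2024-06-05 23:09 UTC ≤ query < 2024-11-27 03:25 UTC
18·60 + 37 - 165 = 952 min
952 = 0·1440 + 952; 952 = 15·60 + 52 → 15:52, same day
→ 2024-07-13 15:52 PTB

2024-07-13 15:52 PTB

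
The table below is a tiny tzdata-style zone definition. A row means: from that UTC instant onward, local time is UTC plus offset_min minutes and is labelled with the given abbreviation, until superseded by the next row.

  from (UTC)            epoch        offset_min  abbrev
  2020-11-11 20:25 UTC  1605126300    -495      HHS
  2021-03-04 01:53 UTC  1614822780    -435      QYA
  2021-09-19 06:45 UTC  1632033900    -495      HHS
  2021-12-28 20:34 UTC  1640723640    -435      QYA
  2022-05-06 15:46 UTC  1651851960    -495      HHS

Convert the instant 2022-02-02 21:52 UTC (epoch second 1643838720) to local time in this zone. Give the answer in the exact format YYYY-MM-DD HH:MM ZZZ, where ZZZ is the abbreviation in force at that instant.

2022-02-02 14:37 QYA

Query: 2022-02-02 21:52 UTC
Rule 4/5 (QYA, -07:15): 2021-12-28 20:34 UTC ≤ query < 2022-05-06 15:46 UTC
21·60 + 52 - 435 = 877 min
877 = 0·1440 + 877; 877 = 14·60 + 37 → 14:37, same day
→ 2022-02-02 14:37 QYA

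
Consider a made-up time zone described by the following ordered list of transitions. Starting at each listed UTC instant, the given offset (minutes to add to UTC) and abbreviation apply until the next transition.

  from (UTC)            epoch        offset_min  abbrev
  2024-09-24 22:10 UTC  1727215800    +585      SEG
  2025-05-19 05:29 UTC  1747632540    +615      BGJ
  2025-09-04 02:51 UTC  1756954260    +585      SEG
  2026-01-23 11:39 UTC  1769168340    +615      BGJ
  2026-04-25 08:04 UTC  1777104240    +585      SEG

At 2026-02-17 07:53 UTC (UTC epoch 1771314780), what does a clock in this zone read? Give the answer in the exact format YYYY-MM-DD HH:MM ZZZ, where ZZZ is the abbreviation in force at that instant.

Query: 2026-02-17 07:53 UTC
Rule 4/5 (BGJ, +10:15): 2026-01-23 11:39 UTC ≤ query < 2026-04-25 08:04 UTC
7·60 + 53 + 615 = 1088 min
1088 = 0·1440 + 1088; 1088 = 18·60 + 8 → 18:08, same day
→ 2026-02-17 18:08 BGJ

2026-02-17 18:08 BGJ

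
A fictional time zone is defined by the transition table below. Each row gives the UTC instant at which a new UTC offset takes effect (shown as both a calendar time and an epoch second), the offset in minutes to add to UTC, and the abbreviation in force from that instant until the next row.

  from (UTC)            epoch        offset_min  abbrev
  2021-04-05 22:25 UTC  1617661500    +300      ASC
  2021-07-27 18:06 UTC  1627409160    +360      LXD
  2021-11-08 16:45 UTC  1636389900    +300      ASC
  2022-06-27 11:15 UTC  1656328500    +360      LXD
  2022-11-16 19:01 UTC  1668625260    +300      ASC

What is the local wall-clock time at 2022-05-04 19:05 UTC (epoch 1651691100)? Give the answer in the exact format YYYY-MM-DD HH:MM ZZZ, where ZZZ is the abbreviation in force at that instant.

Query: 2022-05-04 19:05 UTC
Rule 3/5 (ASC, +05:00): 2021-11-08 16:45 UTC ≤ query < 2022-06-27 11:15 UTC
19·60 + 5 + 300 = 1445 min
1445 = 1·1440 + 5; 5 = 0·60 + 5 → 00:05, 2022-05-04 + 1 day = 2022-05-05
→ 2022-05-05 00:05 ASC

2022-05-05 00:05 ASC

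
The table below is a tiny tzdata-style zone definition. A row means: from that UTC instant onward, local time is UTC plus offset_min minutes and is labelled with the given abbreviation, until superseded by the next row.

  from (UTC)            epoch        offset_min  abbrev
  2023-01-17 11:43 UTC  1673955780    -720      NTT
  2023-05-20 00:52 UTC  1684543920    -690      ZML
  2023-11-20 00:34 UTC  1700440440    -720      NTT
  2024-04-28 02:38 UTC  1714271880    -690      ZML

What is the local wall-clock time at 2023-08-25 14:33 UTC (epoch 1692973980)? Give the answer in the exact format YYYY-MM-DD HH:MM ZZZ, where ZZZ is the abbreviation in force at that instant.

2023-08-25 03:03 ZML

Query: 2023-08-25 14:33 UTC
Rule 2/4 (ZML, -11:30): 2023-05-20 00:52 UTC ≤ query < 2023-11-20 00:34 UTC
14·60 + 33 - 690 = 183 min
183 = 0·1440 + 183; 183 = 3·60 + 3 → 03:03, same day
→ 2023-08-25 03:03 ZML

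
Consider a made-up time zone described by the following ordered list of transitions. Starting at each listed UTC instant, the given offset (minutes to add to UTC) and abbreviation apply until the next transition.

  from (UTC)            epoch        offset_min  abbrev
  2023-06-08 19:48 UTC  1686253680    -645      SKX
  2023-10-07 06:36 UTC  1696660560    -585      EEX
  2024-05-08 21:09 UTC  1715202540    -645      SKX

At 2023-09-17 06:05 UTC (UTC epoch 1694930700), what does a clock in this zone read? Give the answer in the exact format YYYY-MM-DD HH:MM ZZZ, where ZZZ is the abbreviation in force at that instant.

Query: 2023-09-17 06:05 UTC
Rule 1/3 (SKX, -10:45): 2023-06-08 19:48 UTC ≤ query < 2023-10-07 06:36 UTC
6·60 + 5 - 645 = -280 min
-280 = -1·1440 + 1160; 1160 = 19·60 + 20 → 19:20, 2023-09-17 - 1 day = 2023-09-16
→ 2023-09-16 19:20 SKX

2023-09-16 19:20 SKX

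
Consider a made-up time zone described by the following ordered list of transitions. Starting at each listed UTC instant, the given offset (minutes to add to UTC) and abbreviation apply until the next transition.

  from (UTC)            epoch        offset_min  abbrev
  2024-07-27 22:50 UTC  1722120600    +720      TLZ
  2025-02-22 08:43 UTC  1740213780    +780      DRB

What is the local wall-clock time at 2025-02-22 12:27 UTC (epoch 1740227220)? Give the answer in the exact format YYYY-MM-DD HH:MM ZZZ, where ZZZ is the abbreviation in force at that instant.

2025-02-23 01:27 DRB

Query: 2025-02-22 12:27 UTC
Rule 2/2 (DRB, +13:00): 2025-02-22 08:43 UTC ≤ query < +∞
12·60 + 27 + 780 = 1527 min
1527 = 1·1440 + 87; 87 = 1·60 + 27 → 01:27, 2025-02-22 + 1 day = 2025-02-23
→ 2025-02-23 01:27 DRB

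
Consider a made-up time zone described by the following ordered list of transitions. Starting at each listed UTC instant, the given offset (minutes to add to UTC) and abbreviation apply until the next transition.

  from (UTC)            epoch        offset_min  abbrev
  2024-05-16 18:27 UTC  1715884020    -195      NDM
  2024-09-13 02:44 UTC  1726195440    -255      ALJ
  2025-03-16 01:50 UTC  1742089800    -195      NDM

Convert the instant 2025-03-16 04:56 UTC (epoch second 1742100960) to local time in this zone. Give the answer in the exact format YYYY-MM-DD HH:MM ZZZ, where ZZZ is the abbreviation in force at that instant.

Query: 2025-03-16 04:56 UTC
Rule 3/3 (NDM, -03:15): 2025-03-16 01:50 UTC ≤ query < +∞
4·60 + 56 - 195 = 101 min
101 = 0·1440 + 101; 101 = 1·60 + 41 → 01:41, same day
→ 2025-03-16 01:41 NDM

2025-03-16 01:41 NDM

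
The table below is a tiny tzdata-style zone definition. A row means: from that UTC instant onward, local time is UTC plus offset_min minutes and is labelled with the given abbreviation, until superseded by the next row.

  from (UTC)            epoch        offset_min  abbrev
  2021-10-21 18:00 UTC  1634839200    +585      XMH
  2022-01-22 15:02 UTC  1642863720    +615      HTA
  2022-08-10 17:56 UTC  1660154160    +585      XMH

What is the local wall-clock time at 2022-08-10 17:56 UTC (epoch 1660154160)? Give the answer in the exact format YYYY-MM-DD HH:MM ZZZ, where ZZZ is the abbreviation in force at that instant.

Query: 2022-08-10 17:56 UTC
Rule 3/3 (XMH, +09:45): 2022-08-10 17:56 UTC ≤ query < +∞
17·60 + 56 + 585 = 1661 min
1661 = 1·1440 + 221; 221 = 3·60 + 41 → 03:41, 2022-08-10 + 1 day = 2022-08-11
→ 2022-08-11 03:41 XMH

2022-08-11 03:41 XMH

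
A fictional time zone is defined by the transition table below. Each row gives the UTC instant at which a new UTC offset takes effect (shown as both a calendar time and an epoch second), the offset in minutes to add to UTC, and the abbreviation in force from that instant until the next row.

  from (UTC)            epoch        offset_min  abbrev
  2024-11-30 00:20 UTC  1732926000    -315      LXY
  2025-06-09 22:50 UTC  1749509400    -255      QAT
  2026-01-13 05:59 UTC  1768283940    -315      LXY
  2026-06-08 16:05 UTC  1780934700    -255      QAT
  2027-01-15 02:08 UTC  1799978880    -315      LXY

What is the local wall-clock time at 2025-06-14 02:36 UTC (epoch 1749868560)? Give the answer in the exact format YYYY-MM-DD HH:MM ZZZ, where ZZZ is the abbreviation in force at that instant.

2025-06-13 22:21 QAT

Query: 2025-06-14 02:36 UTC
Rule 2/5 (QAT, -04:15): 2025-06-09 22:50 UTC ≤ query < 2026-01-13 05:59 UTC
2·60 + 36 - 255 = -99 min
-99 = -1·1440 + 1341; 1341 = 22·60 + 21 → 22:21, 2025-06-14 - 1 day = 2025-06-13
→ 2025-06-13 22:21 QAT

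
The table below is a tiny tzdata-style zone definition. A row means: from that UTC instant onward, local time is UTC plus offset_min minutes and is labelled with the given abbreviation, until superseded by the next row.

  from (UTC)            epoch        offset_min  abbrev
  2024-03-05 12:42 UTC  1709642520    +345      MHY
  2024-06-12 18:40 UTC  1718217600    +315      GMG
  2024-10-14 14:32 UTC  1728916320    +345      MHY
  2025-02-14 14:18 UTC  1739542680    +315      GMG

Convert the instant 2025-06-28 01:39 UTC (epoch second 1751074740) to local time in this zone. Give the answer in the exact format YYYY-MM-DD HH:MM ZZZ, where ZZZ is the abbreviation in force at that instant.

Query: 2025-06-28 01:39 UTC
Rule 4/4 (GMG, +05:15): 2025-02-14 14:18 UTC ≤ query < +∞
1·60 + 39 + 315 = 414 min
414 = 0·1440 + 414; 414 = 6·60 + 54 → 06:54, same day
→ 2025-06-28 06:54 GMG

2025-06-28 06:54 GMG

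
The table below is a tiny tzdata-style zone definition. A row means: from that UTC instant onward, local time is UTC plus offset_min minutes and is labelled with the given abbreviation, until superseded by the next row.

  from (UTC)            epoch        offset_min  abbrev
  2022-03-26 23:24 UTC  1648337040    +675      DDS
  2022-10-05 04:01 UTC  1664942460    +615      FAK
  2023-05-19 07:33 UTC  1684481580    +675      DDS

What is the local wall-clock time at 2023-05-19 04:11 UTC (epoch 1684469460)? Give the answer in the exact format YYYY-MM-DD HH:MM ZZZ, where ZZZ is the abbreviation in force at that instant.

2023-05-19 14:26 FAK

Query: 2023-05-19 04:11 UTC
Rule 2/3 (FAK, +10:15): 2022-10-05 04:01 UTC ≤ query < 2023-05-19 07:33 UTC
4·60 + 11 + 615 = 866 min
866 = 0·1440 + 866; 866 = 14·60 + 26 → 14:26, same day
→ 2023-05-19 14:26 FAK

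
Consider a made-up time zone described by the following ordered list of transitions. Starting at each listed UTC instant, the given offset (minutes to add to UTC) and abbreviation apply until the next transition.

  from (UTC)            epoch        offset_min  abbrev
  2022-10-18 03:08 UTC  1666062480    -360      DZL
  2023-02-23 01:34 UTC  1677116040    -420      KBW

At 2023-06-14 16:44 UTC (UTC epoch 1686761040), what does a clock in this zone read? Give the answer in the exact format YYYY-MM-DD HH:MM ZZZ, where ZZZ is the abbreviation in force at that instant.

Query: 2023-06-14 16:44 UTC
Rule 2/2 (KBW, -07:00): 2023-02-23 01:34 UTC ≤ query < +∞
16·60 + 44 - 420 = 584 min
584 = 0·1440 + 584; 584 = 9·60 + 44 → 09:44, same day
→ 2023-06-14 09:44 KBW

2023-06-14 09:44 KBW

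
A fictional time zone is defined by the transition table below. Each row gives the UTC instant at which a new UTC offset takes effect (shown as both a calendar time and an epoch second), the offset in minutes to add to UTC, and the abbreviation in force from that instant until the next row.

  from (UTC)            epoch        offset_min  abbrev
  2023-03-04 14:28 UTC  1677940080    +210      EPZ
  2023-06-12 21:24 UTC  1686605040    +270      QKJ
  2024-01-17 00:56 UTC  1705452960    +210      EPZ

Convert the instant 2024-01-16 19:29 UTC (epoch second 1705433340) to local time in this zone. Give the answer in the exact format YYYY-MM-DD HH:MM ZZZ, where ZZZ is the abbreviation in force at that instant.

Query: 2024-01-16 19:29 UTC
Rule 2/3 (QKJ, +04:30): 2023-06-12 21:24 UTC ≤ query < 2024-01-17 00:56 UTC
19·60 + 29 + 270 = 1439 min
1439 = 0·1440 + 1439; 1439 = 23·60 + 59 → 23:59, same day
→ 2024-01-16 23:59 QKJ

2024-01-16 23:59 QKJ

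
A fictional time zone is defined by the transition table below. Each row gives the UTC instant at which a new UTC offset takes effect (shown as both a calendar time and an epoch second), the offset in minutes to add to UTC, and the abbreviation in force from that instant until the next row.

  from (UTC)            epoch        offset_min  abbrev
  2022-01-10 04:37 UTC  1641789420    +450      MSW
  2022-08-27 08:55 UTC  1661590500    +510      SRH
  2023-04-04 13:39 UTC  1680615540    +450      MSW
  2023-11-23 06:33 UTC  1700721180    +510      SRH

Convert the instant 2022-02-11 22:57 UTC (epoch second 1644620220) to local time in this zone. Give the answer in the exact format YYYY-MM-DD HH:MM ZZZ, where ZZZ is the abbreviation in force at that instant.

Query: 2022-02-11 22:57 UTC
Rule 1/4 (MSW, +07:30): 2022-01-10 04:37 UTC ≤ query < 2022-08-27 08:55 UTC
22·60 + 57 + 450 = 1827 min
1827 = 1·1440 + 387; 387 = 6·60 + 27 → 06:27, 2022-02-11 + 1 day = 2022-02-12
→ 2022-02-12 06:27 MSW

2022-02-12 06:27 MSW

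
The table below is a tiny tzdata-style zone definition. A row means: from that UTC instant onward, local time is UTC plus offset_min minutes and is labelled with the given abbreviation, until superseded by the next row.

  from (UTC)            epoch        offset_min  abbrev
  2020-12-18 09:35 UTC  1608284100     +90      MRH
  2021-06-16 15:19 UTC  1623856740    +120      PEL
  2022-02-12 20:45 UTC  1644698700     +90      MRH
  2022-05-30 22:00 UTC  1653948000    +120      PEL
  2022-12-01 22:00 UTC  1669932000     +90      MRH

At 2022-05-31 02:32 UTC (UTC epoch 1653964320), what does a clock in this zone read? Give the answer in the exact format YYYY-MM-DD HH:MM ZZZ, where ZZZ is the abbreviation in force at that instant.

Query: 2022-05-31 02:32 UTC
Rule 4/5 (PEL, +02:00): 2022-05-30 22:00 UTC ≤ query < 2022-12-01 22:00 UTC
2·60 + 32 + 120 = 272 min
272 = 0·1440 + 272; 272 = 4·60 + 32 → 04:32, same day
→ 2022-05-31 04:32 PEL

2022-05-31 04:32 PEL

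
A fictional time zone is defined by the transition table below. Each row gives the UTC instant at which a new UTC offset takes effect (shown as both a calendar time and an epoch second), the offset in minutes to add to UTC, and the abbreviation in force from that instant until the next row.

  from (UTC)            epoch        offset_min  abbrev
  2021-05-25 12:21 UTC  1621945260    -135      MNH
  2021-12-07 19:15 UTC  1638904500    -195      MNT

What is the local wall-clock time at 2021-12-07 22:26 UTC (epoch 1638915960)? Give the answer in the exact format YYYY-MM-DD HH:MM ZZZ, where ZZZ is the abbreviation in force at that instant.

Query: 2021-12-07 22:26 UTC
Rule 2/2 (MNT, -03:15): 2021-12-07 19:15 UTC ≤ query < +∞
22·60 + 26 - 195 = 1151 min
1151 = 0·1440 + 1151; 1151 = 19·60 + 11 → 19:11, same day
→ 2021-12-07 19:11 MNT

2021-12-07 19:11 MNT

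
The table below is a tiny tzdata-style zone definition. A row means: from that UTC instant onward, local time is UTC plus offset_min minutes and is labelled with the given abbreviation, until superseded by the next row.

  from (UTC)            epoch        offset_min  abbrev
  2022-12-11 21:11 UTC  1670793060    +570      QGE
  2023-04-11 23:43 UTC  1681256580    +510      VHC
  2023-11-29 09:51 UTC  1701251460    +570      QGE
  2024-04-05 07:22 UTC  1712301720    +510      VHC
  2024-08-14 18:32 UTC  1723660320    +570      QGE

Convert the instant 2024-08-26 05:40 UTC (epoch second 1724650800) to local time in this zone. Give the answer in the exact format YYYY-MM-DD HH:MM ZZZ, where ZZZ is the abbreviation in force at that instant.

2024-08-26 15:10 QGE

Query: 2024-08-26 05:40 UTC
Rule 5/5 (QGE, +09:30): 2024-08-14 18:32 UTC ≤ query < +∞
5·60 + 40 + 570 = 910 min
910 = 0·1440 + 910; 910 = 15·60 + 10 → 15:10, same day
→ 2024-08-26 15:10 QGE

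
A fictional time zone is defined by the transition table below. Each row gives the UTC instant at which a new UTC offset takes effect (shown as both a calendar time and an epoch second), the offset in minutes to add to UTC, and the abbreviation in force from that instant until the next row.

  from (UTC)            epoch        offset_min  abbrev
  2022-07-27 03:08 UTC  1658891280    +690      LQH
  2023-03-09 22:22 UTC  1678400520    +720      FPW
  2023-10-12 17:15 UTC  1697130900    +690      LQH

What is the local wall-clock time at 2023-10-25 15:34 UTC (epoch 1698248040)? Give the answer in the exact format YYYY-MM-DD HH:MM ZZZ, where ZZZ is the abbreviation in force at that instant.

2023-10-26 03:04 LQH

Query: 2023-10-25 15:34 UTC
Rule 3/3 (LQH, +11:30): 2023-10-12 17:15 UTC ≤ query < +∞
15·60 + 34 + 690 = 1624 min
1624 = 1·1440 + 184; 184 = 3·60 + 4 → 03:04, 2023-10-25 + 1 day = 2023-10-26
→ 2023-10-26 03:04 LQH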